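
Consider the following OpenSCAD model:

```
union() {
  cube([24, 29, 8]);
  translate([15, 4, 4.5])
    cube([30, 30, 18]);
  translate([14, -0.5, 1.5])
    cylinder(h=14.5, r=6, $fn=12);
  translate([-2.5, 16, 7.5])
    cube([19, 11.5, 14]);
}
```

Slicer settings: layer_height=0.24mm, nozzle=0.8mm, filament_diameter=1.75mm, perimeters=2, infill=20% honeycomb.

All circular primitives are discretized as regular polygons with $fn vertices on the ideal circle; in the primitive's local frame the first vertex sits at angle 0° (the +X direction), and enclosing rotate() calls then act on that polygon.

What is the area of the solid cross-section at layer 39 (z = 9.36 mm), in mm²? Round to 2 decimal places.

1207.08 mm²

At z = 9.36 mm: the cube is absent (z outside [0, 8]); the 30×30 cube at (15, 4) contributes its full rectangle (area 900.00 mm²); the r=6 cylinder at (14, -0.5) contributes a regular 12-gon of circumradius 6 (area = (12/2)·6.000²·sin(360°/12) = 108.00 mm²); the cube at (-2.5, 16) is present — its section is the full 19×11.5 rectangle (area 218.50 mm²); Combining (union): the regions partially overlap — summed areas 1226.50 mm² minus the doubly-counted overlap 19.42 mm² gives 1207.08 mm² — area = 1207.08 mm². Overall, the cross-section is a single solid region. Net area = 1207.08 mm².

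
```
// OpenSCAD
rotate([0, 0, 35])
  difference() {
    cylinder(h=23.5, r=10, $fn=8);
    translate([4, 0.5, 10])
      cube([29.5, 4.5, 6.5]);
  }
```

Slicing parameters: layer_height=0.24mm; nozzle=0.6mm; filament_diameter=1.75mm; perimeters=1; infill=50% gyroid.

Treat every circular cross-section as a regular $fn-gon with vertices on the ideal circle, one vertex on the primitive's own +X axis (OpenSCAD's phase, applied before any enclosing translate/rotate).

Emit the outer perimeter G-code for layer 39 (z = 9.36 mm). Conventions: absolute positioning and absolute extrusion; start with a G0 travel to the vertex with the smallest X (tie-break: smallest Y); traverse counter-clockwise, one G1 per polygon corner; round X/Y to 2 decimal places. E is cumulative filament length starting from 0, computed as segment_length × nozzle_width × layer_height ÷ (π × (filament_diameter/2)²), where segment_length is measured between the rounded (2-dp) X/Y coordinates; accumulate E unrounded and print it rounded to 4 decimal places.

G0 X-9.85 Y1.74 Z9.36
G1 X-8.19 Y-5.74 E0.4587
G1 X-1.74 Y-9.85 E0.9166
G1 X5.74 Y-8.19 E1.3753
G1 X9.85 Y-1.74 E1.8332
G1 X8.19 Y5.74 E2.2919
G1 X1.74 Y9.85 E2.7498
G1 X-5.74 Y8.19 E3.2085
G1 X-9.85 Y1.74 E3.6664

At z = 9.36 mm: the r=10 cylinder contributes a regular 8-gon of circumradius 10; the cube at (4, 0.5) does not reach this height (z outside [10, 16.5]); After the difference (first − rest): none of the subtracted shapes is present at this height, so the r=10 cylinder is unchanged — 1 connected region; (whole slice rotated 35° about Z — lengths, areas and connectivity unchanged). The outline is a single polygon with 8 vertices. Extrusion per mm of travel: 0.6 × 0.24 / (π × 0.875²) = 0.059868. Accumulating E over each segment gives final E = 3.6664.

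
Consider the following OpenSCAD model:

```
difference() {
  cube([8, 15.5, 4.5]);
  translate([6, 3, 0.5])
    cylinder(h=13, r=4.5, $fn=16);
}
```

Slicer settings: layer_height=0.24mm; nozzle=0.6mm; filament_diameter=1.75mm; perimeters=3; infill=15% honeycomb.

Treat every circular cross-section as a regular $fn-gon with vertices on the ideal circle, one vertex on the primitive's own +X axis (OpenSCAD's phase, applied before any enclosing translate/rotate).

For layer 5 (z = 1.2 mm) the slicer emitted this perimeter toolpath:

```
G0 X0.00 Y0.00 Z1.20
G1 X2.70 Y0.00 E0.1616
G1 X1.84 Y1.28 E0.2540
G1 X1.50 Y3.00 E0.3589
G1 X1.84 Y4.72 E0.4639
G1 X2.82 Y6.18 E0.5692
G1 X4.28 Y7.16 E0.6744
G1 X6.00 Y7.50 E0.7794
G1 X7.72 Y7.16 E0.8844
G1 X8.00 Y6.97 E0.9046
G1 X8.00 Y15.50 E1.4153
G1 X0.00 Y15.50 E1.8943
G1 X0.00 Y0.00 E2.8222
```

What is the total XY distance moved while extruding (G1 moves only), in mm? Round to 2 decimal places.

Sum the Euclidean lengths of each G1 segment: total = 47.14 mm.

47.14 mm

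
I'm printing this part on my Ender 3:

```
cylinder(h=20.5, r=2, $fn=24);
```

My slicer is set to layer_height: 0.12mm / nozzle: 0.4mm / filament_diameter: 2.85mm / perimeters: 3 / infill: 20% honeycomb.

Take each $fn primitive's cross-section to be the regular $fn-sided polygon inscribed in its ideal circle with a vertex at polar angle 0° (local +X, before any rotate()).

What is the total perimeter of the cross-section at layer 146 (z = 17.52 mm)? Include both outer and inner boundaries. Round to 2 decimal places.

At z = 17.52 mm: the r=2 cylinder contributes a regular 24-gon of circumradius 2 (perimeter = 2·24·2.000·sin(180°/24) = 12.53 mm). Overall, the cross-section is a single solid region. Total boundary length (outer) = 12.53 mm.

12.53 mm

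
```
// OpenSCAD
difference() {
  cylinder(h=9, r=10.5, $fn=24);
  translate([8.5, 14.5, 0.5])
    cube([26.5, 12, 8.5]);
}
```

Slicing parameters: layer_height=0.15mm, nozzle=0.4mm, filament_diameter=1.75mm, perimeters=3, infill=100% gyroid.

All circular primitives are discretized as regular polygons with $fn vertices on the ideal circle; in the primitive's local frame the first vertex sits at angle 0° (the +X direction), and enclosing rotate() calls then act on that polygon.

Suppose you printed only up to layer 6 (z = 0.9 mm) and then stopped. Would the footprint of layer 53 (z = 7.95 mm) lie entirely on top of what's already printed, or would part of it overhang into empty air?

Compare the two slices. At z = 0.9: the r=10.5 cylinder contributes a regular 24-gon of circumradius 10.5 (area = (24/2)·10.500²·sin(360°/24) = 342.42 mm²); the cube at (8.5, 14.5) is present — its section is the full 26.5×12 rectangle (area 318.00 mm²); Taking the first minus the rest: starting from the r=10.5 cylinder (342.42 mm²), the 26.5×12 cube at (8.5, 14.5) misses the remaining region (no effect) — area = 342.42 mm². At z = 7.95: the r=10.5 cylinder contributes a regular 24-gon of circumradius 10.5 (area = (24/2)·10.500²·sin(360°/24) = 342.42 mm²); the cube at (8.5, 14.5) is present — its section is the full 26.5×12 rectangle (area 318.00 mm²); Subtracting the remaining from the first: starting from the r=10.5 cylinder (342.42 mm²), the 26.5×12 cube at (8.5, 14.5) misses the remaining region (no effect) — area = 342.42 mm². Checking containment: the cross-section at z = 7.95 is a subset of the cross-section at z = 0.9.

entirely on top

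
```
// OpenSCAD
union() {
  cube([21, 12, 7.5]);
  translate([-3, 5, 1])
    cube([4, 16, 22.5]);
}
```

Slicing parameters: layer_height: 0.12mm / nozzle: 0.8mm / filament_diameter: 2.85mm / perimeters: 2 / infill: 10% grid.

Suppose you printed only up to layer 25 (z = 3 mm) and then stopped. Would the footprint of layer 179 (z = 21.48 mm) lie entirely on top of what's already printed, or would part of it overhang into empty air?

Compare the two slices. At z = 3: the 21×12 cube contributes its full rectangle (area 252.00 mm²); the cube at (-3, 5) is present — its section is the full 4×16 rectangle (area 64.00 mm²); Merging all regions: the regions partially overlap — summed areas 316.00 mm² minus the doubly-counted overlap 7.00 mm² gives 309.00 mm² — area = 309.00 mm². At z = 21.48: the cube is absent (z outside [0, 7.5]); the 4×16 cube at (-3, 5) contributes its full rectangle (area 64.00 mm²); Taking the union: only the 4×16 cube at (-3, 5) is present, so the union is just that shape — area = 64.00 mm². Checking containment: the cross-section at z = 21.48 is a subset of the cross-section at z = 3.

entirely on top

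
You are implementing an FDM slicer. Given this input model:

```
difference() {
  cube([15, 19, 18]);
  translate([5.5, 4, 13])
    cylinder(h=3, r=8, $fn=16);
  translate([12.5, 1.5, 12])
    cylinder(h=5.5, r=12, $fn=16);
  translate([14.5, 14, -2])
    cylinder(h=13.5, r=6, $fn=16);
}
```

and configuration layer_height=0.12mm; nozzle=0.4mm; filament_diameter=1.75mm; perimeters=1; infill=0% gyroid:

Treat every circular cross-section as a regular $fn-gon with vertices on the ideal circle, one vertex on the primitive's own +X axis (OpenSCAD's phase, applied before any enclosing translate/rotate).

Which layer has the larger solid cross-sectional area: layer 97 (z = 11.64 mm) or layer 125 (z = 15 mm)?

Layer 97 (z = 11.64): the cube (footprint 15×19) is included at this height (area 285.00 mm²); the cylinder at (5.5, 4) is not intersected at this z (z outside [13, 16]); the cylinder at (12.5, 1.5) does not reach this height (z outside [12, 17.5]); the cylinder at (14.5, 14) does not reach this height (z outside [-2, 11.5]); Taking the first minus the rest: none of the subtracted shapes is present at this height, so the 15×19 cube is unchanged — area = 285.00 mm². So its area = 285.00 mm². Layer 125 (z = 15): the cube is present — its section is the full 15×19 rectangle (area 285.00 mm²); the r=8 cylinder at (5.5, 4) gives a regular 16-gon of circumradius 8 (constant along its height) (area = (16/2)·8.000²·sin(360°/16) = 195.93 mm²); the r=12 cylinder at (12.5, 1.5) contributes a regular 16-gon of circumradius 12 (area = (16/2)·12.000²·sin(360°/16) = 440.85 mm²); the cylinder at (14.5, 14) does not reach this height (z outside [-2, 11.5]); Subtracting the remaining from the first: starting from the 15×19 cube (285.00 mm²), the r=8 cylinder at (5.5, 4) partially overlaps it — only the 140.78 mm² overlap (of its 195.93 mm²) is removed, clipping the outline; the r=12 cylinder at (12.5, 1.5) partially overlaps it — only the 42.81 mm² overlap (of its 440.85 mm²) is removed, clipping the outline — area = 101.41 mm². So its area = 101.41 mm². Layer 97 is larger (285.00 vs 101.41 mm²).

layer 97 (z = 11.64 mm)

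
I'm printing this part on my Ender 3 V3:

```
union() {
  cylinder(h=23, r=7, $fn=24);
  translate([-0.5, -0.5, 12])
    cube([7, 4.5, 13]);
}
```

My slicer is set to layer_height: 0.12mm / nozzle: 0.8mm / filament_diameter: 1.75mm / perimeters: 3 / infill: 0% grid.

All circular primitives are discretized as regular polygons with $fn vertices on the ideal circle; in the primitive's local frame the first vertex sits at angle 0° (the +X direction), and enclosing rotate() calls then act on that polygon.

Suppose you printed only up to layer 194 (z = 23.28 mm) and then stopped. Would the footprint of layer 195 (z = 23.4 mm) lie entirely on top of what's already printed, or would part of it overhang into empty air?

Compare the two slices. At z = 23.28: the cylinder does not reach this height (z outside [0, 23]); the 7×4.5 cube at (-0.5, -0.5) contributes its full rectangle (area 31.50 mm²); Combining (union): only the 7×4.5 cube at (-0.5, -0.5) is present, so the union is just that shape — area = 31.50 mm². At z = 23.4: the cylinder is absent (z outside [0, 23]); the 7×4.5 cube at (-0.5, -0.5) contributes its full rectangle (area 31.50 mm²); Taking the union: only the 7×4.5 cube at (-0.5, -0.5) is present, so the union is just that shape — area = 31.50 mm². Checking containment: the cross-section at z = 23.4 is a subset of the cross-section at z = 23.28.

entirely on top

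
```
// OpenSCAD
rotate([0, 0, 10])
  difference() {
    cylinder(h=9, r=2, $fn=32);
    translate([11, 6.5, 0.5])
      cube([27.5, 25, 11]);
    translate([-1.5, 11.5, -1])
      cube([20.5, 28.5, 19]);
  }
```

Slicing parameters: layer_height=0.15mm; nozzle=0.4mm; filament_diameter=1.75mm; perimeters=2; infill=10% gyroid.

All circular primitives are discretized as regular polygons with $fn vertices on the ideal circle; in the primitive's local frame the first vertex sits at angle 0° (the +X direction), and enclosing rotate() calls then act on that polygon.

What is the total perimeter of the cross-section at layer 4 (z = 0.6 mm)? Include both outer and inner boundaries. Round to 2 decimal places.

At z = 0.6 mm: the cylinder: section is a regular 32-gon, circumradius r=2 (perimeter = 2·32·2.000·sin(180°/32) = 12.55 mm); the cube at (11, 6.5) is present — its section is the full 27.5×25 rectangle (perimeter 105.00 mm); the cube at (-1.5, 11.5) (footprint 20.5×28.5) is included at this height (perimeter 98.00 mm); Taking the first minus the rest: starting from the r=2 cylinder, the 27.5×25 cube at (11, 6.5) misses the remaining region (no effect); the 20.5×28.5 cube at (-1.5, 11.5) misses the remaining region (no effect) — boundary = 12.55 mm; (whole slice rotated 10° about Z — lengths, areas and connectivity unchanged). Overall, the cross-section is a single solid region. Total boundary length (outer) = 12.55 mm.

12.55 mm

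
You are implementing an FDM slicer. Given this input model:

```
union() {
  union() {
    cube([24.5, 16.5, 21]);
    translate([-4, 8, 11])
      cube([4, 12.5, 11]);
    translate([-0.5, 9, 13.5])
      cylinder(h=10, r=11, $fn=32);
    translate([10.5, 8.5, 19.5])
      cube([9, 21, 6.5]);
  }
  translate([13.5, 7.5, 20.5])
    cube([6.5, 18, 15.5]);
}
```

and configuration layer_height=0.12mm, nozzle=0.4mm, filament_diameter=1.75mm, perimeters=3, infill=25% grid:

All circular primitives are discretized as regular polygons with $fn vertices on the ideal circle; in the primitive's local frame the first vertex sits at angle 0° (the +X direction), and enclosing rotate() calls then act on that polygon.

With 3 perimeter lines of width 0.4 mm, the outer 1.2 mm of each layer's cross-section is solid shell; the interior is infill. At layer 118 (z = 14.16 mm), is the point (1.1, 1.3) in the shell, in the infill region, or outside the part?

At z = 14.16 mm: the 24.5×16.5 cube contributes its full rectangle; the 4×12.5 cube at (-4, 8) contributes its full rectangle; the cylinder at (-0.5, 9): section is a regular 32-gon, circumradius r=11; the cube at (10.5, 8.5) is absent (z outside [19.5, 26]); Taking the union: the regions partially overlap (shared area 200.27 mm²), so overlapping operands fuse into one piece — 1 connected region; the cube at (13.5, 7.5) is absent (z outside [20.5, 36]); Taking the union: only the result so far is present, so the union is just that shape — 1 connected region. Overall, the cross-section is a single solid region. The nearest boundary edge runs (3.71, -1.16)→(1.65, -1.79); distance from the point to it = 3.11 mm. The point is inside the cross-section and 3.11 mm from the nearest boundary — more than the 1.2 mm shell width (3 × 0.4), so it's in the infill interior.

infill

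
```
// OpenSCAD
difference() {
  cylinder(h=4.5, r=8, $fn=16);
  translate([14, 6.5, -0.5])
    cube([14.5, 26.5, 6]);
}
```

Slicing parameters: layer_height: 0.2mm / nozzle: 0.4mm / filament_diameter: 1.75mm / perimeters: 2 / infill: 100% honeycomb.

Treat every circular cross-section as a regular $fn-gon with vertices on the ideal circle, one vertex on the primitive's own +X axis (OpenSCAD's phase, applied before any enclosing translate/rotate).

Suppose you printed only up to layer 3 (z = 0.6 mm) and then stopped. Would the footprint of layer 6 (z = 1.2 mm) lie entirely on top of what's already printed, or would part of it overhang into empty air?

entirely on top

Compare the two slices. At z = 0.6: the cylinder: section is a regular 16-gon, circumradius r=8 (area = (16/2)·8.000²·sin(360°/16) = 195.93 mm²); the 14.5×26.5 cube at (14, 6.5) contributes its full rectangle (area 384.25 mm²); Taking the first minus the rest: starting from the r=8 cylinder (195.93 mm²), the 14.5×26.5 cube at (14, 6.5) misses the remaining region (no effect) — area = 195.93 mm². At z = 1.2: the r=8 cylinder gives a regular 16-gon of circumradius 8 (constant along its height) (area = (16/2)·8.000²·sin(360°/16) = 195.93 mm²); the cube at (14, 6.5) is present — its section is the full 14.5×26.5 rectangle (area 384.25 mm²); After the difference (first − rest): starting from the r=8 cylinder (195.93 mm²), the 14.5×26.5 cube at (14, 6.5) misses the remaining region (no effect) — area = 195.93 mm². Checking containment: the cross-section at z = 1.2 is a subset of the cross-section at z = 0.6.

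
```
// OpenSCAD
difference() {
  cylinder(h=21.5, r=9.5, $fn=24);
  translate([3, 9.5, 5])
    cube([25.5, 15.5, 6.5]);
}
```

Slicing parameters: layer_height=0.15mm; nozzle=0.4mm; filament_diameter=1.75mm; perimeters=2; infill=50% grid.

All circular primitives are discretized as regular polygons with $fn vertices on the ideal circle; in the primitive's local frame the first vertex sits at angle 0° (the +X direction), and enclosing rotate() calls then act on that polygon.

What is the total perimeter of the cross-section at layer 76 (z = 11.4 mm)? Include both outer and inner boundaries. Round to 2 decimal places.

At z = 11.4 mm: the cylinder: section is a regular 24-gon, circumradius r=9.5 (perimeter = 2·24·9.500·sin(180°/24) = 59.52 mm); the 25.5×15.5 cube at (3, 9.5) contributes its full rectangle (perimeter 82.00 mm); Subtracting the remaining from the first: starting from the r=9.5 cylinder, the 25.5×15.5 cube at (3, 9.5) misses the remaining region (no effect) — boundary = 59.52 mm. Overall, the cross-section is a single solid region. Total boundary length (outer) = 59.52 mm.

59.52 mm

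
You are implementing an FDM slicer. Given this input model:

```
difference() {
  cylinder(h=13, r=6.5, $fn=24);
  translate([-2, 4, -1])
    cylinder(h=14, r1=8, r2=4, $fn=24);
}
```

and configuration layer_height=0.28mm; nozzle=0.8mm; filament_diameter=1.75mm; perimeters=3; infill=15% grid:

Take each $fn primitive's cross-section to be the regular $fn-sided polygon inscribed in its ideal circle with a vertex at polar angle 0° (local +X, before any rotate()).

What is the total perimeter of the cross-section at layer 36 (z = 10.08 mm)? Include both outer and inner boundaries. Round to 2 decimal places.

At z = 10.08 mm: the r=6.5 cylinder gives a regular 24-gon of circumradius 6.5 (constant along its height) (perimeter = 2·24·6.500·sin(180°/24) = 40.72 mm); the cone at (-2, 4) (r1=8→r2=4) has section circumradius 4.834 here — a regular 24-gon (perimeter = 2·24·4.834·sin(180°/24) = 30.29 mm); Taking the first minus the rest: starting from the r=6.5 cylinder, the cone at (-2, 4) partially overlaps it — only the 49.10 mm² overlap (of its 72.58 mm²) is removed, clipping the outline — boundary = 44.74 mm. Overall, the cross-section is a single solid region. Total boundary length (outer) = 44.74 mm.

44.74 mm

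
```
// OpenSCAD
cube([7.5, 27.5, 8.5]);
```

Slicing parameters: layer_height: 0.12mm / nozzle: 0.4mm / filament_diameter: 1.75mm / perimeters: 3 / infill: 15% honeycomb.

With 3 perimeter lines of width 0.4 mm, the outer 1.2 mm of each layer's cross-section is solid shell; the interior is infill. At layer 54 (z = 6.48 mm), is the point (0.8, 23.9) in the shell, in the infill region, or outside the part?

At z = 6.48 mm: the cube (footprint 7.5×27.5) is included at this height. Overall, the cross-section is a single solid region. The nearest boundary edge runs (0.00, 27.50)→(0.00, 0.00); distance from the point to it = 0.80 mm. The point is inside the cross-section, 0.80 mm from the nearest boundary — within the 1.2 mm shell band (3 × 0.4).

shell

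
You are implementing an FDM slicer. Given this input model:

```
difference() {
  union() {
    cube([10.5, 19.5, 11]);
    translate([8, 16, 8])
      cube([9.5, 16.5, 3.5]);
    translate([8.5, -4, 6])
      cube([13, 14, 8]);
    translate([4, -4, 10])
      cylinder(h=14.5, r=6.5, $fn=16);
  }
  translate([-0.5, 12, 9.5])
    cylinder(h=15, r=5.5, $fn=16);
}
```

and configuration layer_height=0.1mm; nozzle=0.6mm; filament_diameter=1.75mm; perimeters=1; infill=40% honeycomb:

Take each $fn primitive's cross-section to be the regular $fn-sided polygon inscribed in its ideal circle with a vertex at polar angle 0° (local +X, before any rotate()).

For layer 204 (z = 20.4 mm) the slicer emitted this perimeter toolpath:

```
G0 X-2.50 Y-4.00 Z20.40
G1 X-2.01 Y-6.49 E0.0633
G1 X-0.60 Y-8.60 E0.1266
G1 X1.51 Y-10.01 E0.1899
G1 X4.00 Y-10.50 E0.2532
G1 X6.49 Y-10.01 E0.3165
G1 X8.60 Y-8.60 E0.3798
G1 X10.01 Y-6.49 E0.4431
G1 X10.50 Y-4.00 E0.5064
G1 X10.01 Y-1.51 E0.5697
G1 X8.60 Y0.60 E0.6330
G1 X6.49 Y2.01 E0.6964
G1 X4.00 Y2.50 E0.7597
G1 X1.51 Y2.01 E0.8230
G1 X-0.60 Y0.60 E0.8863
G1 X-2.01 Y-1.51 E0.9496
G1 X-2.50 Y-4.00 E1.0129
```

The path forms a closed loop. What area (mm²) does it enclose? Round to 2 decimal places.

Apply the shoelace formula to the sequence of (X, Y) vertices; enclosed area = 129.51 mm².

129.51 mm²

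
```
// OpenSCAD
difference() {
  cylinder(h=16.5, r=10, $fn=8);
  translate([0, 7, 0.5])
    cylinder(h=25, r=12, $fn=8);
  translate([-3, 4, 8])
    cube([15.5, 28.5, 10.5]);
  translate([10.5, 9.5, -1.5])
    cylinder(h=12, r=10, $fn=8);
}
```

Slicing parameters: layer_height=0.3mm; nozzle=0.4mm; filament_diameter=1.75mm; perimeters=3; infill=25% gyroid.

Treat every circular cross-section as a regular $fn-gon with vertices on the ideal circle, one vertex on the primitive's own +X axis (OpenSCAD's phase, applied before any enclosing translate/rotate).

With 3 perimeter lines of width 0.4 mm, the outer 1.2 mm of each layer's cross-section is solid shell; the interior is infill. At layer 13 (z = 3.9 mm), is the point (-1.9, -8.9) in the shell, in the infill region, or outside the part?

shell

At z = 3.9 mm: the r=10 cylinder gives a regular 8-gon of circumradius 10 (constant along its height); the r=12 cylinder at (0, 7) gives a regular 8-gon of circumradius 12 (constant along its height); the cube at (-3, 4) is absent (z outside [8, 18.5]); the cylinder at (10.5, 9.5): section is a regular 8-gon, circumradius r=10; After the difference (first − rest): starting from the r=10 cylinder, the r=12 cylinder at (0, 7) partially overlaps it — only the 196.39 mm² overlap (of its 407.29 mm²) is removed, clipping the outline; the r=10 cylinder at (10.5, 9.5) partially overlaps it — only the 0.57 mm² overlap (of its 282.84 mm²) is removed, clipping the outline — 1 connected region. Overall, the cross-section is a single solid region. The nearest boundary edge runs (-0.00, -10.00)→(-7.07, -7.07); distance from the point to it = 0.29 mm. The point is inside the cross-section, 0.29 mm from the nearest boundary — within the 1.2 mm shell band (3 × 0.4).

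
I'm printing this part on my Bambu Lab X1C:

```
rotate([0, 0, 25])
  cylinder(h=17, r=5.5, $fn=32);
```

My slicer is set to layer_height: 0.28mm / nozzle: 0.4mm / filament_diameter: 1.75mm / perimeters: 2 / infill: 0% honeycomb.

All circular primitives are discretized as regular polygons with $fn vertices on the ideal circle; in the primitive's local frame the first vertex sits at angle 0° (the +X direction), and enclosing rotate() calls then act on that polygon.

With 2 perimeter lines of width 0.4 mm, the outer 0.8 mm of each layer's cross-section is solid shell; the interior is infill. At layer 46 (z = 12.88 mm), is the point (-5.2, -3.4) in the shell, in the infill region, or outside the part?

At z = 12.88 mm: the r=5.5 cylinder contributes a regular 32-gon of circumradius 5.5; (rotated 25° about Z; rotation is an isometry so areas/perimeters/island counts are preserved). Overall, the cross-section is a single solid region. Undo the 25° rotation: the query point maps to (-6.150, -0.884) in the un-rotated model frame. The nearest boundary edge runs (-5.50, 0.00)→(-5.39, -1.07); distance from the point to it = 0.73 mm. The point is not inside any of the regions above, so it lies outside the cross-section (0.73 mm from the nearest boundary).

outside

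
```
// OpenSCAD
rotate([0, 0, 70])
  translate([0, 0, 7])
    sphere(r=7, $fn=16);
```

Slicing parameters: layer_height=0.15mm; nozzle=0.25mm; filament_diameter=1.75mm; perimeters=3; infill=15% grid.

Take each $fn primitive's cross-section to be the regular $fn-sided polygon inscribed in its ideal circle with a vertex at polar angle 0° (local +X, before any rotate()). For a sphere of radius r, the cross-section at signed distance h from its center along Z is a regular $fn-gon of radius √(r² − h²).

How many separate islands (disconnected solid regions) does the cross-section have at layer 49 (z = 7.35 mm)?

At z = 7.35 mm: the r=7 sphere slices to a regular 16-gon of circumradius 6.991 (√(r²−h²) with h=0.35 from center); (rotated 70° about Z; rotation is an isometry so areas/perimeters/island counts are preserved). Overall, the cross-section is a single solid region. Island count = 1.

1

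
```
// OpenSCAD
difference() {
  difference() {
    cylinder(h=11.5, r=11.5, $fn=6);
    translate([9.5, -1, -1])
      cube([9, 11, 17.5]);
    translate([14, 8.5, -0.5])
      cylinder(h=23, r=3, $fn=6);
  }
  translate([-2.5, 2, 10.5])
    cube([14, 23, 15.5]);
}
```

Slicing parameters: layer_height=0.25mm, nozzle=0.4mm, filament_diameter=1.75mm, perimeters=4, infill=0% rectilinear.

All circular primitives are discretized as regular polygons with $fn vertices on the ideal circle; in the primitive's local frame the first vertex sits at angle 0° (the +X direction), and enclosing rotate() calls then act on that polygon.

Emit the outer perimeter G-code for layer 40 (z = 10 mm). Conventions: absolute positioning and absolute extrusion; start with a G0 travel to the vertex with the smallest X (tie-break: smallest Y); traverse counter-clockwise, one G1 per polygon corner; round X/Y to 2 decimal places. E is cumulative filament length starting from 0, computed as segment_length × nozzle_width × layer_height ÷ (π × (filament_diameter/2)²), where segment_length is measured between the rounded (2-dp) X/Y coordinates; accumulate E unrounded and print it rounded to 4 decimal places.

G0 X-11.50 Y0.00 Z10.00
G1 X-5.75 Y-9.96 E0.4781
G1 X5.75 Y-9.96 E0.9563
G1 X10.92 Y-1.00 E1.3863
G1 X9.50 Y-1.00 E1.4454
G1 X9.50 Y3.46 E1.6308
G1 X5.75 Y9.96 E1.9428
G1 X-5.75 Y9.96 E2.4209
G1 X-11.50 Y0.00 E2.8990

At z = 10 mm: the cylinder: section is a regular 6-gon, circumradius r=11.5; the cube at (9.5, -1) is present — its section is the full 9×11 rectangle; the r=3 cylinder at (14, 8.5) gives a regular 6-gon of circumradius 3 (constant along its height); After the difference (first − rest): starting from the r=11.5 cylinder, the 9×11 cube at (9.5, -1) partially overlaps it — only the 5.18 mm² overlap (of its 99.00 mm²) is removed, clipping the outline; the r=3 cylinder at (14, 8.5) misses the remaining region (no effect) — 1 connected region; the cube at (-2.5, 2) is not intersected at this z (z outside [10.5, 26]); Subtracting the remaining from the first: none of the subtracted shapes is present at this height, so that combined region is unchanged — 1 connected region. The outline is a single polygon with 8 vertices. Extrusion per mm of travel: 0.4 × 0.25 / (π × 0.875²) = 0.041575. Accumulating E over each segment gives final E = 2.8990.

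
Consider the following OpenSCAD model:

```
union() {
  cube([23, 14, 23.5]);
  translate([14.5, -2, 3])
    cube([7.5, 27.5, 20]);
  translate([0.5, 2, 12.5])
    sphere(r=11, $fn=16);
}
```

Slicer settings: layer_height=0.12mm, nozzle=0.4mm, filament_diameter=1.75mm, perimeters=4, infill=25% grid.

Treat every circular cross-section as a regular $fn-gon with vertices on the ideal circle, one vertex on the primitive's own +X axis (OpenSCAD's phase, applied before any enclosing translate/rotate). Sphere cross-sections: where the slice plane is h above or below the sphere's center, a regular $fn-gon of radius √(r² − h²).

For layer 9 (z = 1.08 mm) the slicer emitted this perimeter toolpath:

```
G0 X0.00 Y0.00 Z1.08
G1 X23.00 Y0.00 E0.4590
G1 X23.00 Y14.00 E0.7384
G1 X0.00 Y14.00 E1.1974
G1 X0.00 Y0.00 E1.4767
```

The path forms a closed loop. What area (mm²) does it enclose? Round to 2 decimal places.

Apply the shoelace formula to the sequence of (X, Y) vertices; enclosed area = 322.00 mm².

322.00 mm²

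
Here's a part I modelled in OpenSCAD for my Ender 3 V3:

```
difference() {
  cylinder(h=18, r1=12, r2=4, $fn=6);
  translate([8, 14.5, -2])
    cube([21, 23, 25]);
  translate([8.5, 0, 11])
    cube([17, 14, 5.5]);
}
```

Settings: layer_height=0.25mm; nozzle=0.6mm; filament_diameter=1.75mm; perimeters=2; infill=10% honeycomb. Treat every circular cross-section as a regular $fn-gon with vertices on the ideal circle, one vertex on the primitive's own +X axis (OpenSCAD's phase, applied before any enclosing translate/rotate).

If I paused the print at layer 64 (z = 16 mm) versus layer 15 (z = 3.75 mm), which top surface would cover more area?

Layer 64 (z = 16): the cone (r1=12→r2=4) has section circumradius 4.889 here — a regular 6-gon (area = (6/2)·4.889²·sin(360°/6) = 62.10 mm²); the cube at (8, 14.5) is present — its section is the full 21×23 rectangle (area 483.00 mm²); the 17×14 cube at (8.5, 0) contributes its full rectangle (area 238.00 mm²); Subtracting the remaining from the first: starting from the cone (62.10 mm²), the 21×23 cube at (8, 14.5) misses the remaining region (no effect); the 17×14 cube at (8.5, 0) misses the remaining region (no effect) — area = 62.10 mm². So its area = 62.10 mm². Layer 15 (z = 3.75): the cone: at t=0.208 of its height the radius interpolates to r₁+(r₂−r₁)t = 10.333, giving a regular 6-gon of that circumradius (area = (6/2)·10.333²·sin(360°/6) = 277.42 mm²); the cube at (8, 14.5) is present — its section is the full 21×23 rectangle (area 483.00 mm²); the cube at (8.5, 0) is not intersected at this z (z outside [11, 16.5]); Taking the first minus the rest: starting from the cone (277.42 mm²), the 21×23 cube at (8, 14.5) misses the remaining region (no effect) — area = 277.42 mm². So its area = 277.42 mm². Layer 15 is larger (277.42 vs 62.10 mm²).

layer 15 (z = 3.75 mm)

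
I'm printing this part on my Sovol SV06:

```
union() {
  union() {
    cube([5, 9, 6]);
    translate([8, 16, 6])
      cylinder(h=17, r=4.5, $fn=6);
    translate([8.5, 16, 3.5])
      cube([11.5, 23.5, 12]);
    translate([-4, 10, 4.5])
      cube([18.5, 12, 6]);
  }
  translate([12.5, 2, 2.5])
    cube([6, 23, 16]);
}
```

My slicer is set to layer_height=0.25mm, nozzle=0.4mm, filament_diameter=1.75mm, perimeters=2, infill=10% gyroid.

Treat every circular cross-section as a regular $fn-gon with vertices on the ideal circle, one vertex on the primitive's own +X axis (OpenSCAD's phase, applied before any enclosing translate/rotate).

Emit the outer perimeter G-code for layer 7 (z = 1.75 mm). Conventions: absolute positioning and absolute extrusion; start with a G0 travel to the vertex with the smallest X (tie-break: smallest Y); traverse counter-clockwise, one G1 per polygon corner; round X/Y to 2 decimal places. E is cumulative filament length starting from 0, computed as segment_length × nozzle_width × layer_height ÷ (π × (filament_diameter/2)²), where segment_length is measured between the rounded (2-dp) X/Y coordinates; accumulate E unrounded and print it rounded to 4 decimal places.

G0 X0.00 Y0.00 Z1.75
G1 X5.00 Y0.00 E0.2079
G1 X5.00 Y9.00 E0.5821
G1 X0.00 Y9.00 E0.7899
G1 X0.00 Y0.00 E1.1641

At z = 1.75 mm: the cube (footprint 5×9) is included at this height; the cylinder at (8, 16) does not reach this height (z outside [6, 23]); the cube at (8.5, 16) does not reach this height (z outside [3.5, 15.5]); the cube at (-4, 10) does not reach this height (z outside [4.5, 10.5]); Merging all regions: only the 5×9 cube is present, so the union is just that shape — 1 connected region; the cube at (12.5, 2) is not intersected at this z (z outside [2.5, 18.5]); Taking the union: only that combined region is present, so the union is just that shape — 1 connected region. The outline is a single polygon with 4 vertices. Extrusion per mm of travel: 0.4 × 0.25 / (π × 0.875²) = 0.041575. Accumulating E over each segment gives final E = 1.1641.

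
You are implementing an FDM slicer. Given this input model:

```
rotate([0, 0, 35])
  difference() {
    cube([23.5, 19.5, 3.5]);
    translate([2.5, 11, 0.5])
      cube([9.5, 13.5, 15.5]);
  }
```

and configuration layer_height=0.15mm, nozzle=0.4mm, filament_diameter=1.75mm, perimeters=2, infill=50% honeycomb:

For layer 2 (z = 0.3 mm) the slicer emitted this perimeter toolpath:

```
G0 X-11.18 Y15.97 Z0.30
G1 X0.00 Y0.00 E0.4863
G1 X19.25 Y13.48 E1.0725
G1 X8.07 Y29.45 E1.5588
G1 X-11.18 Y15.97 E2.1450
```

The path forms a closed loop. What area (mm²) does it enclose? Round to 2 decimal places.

Apply the shoelace formula to the sequence of (X, Y) vertices; enclosed area = 458.13 mm².

458.13 mm²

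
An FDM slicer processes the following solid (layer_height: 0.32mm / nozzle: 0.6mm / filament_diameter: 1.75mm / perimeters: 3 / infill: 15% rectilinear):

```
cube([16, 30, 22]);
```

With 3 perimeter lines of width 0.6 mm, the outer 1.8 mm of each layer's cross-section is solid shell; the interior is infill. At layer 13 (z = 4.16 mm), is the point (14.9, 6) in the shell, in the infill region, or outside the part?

shell

At z = 4.16 mm: the cube is present — its section is the full 16×30 rectangle. Overall, the cross-section is a single solid region. The nearest boundary edge runs (16.00, 0.00)→(16.00, 30.00); distance from the point to it = 1.10 mm. The point is inside the cross-section, 1.10 mm from the nearest boundary — within the 1.8 mm shell band (3 × 0.6).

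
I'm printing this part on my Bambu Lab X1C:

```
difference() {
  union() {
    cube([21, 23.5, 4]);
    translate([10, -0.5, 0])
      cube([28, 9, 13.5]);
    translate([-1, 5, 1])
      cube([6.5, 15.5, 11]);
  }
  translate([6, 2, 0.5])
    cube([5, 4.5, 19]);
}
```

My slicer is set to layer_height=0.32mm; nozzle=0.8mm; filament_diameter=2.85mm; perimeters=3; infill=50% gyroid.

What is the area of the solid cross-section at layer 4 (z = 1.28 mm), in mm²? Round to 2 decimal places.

At z = 1.28 mm: the cube (footprint 21×23.5) is included at this height (area 493.50 mm²); the cube at (10, -0.5) (footprint 28×9) is included at this height (area 252.00 mm²); the cube at (-1, 5) (footprint 6.5×15.5) is included at this height (area 100.75 mm²); Combining (union): the regions partially overlap — summed areas 846.25 mm² minus the doubly-counted overlap 178.75 mm² gives 667.50 mm² — area = 667.50 mm²; the 5×4.5 cube at (6, 2) contributes its full rectangle (area 22.50 mm²); After the difference (first − rest): starting from the result so far (667.50 mm²), the 5×4.5 cube at (6, 2) lies wholly inside it (removes its full 22.50 mm² and its 19.00 mm outline becomes a hole wall) — area = 645.00 mm². Overall, the cross-section is one region with 1 hole. Net area = 645.00 mm².

645.00 mm²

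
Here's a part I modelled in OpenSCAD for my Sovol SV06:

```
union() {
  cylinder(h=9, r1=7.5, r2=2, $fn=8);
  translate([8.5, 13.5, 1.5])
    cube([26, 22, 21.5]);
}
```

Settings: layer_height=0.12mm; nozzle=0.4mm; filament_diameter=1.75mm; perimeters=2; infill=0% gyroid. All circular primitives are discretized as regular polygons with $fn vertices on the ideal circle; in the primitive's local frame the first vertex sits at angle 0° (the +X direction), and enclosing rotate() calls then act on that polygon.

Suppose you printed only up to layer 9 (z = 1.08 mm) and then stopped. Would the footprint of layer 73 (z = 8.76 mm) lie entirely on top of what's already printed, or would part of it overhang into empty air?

Compare the two slices. At z = 1.08: the cone contributes a regular 8-gon of circumradius 6.840 (interpolated between r1=7.5 and r2=2 at t=0.120) (area = (8/2)·6.840²·sin(360°/8) = 132.33 mm²); the cube at (8.5, 13.5) does not reach this height (z outside [1.5, 23]); Merging all regions: only the cone is present, so the union is just that shape — area = 132.33 mm². At z = 8.76: the cone (r1=7.5→r2=2) has section circumradius 2.147 here — a regular 8-gon (area = (8/2)·2.147²·sin(360°/8) = 13.03 mm²); the cube at (8.5, 13.5) is present — its section is the full 26×22 rectangle (area 572.00 mm²); Taking the union: the 2 present regions are separate (no shared area or edge), so areas and boundary lengths simply add and each stays a separate island — area = 585.03 mm². Checking containment: at z = 8.76 the cross-section extends beyond the z = 1.08 cross-section by about 572.00 mm².

part overhangs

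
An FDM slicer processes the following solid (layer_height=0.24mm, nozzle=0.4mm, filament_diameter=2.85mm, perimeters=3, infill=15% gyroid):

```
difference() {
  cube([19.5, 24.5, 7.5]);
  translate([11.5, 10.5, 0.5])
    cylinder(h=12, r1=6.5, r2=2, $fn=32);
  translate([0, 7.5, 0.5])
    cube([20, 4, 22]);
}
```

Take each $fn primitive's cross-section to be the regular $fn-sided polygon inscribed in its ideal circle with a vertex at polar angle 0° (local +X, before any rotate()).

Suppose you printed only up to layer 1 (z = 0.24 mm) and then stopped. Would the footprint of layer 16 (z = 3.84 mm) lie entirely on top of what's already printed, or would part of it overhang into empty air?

entirely on top

Compare the two slices. At z = 0.24: the cube (footprint 19.5×24.5) is included at this height (area 477.75 mm²); the cone at (11.5, 10.5) is not intersected at this z (z outside [0.5, 12.5]); the cube at (0, 7.5) does not reach this height (z outside [0.5, 22.5]); Taking the first minus the rest: none of the subtracted shapes is present at this height, so the 19.5×24.5 cube is unchanged — area = 477.75 mm². At z = 3.84: the cube is present — its section is the full 19.5×24.5 rectangle (area 477.75 mm²); the cone at (11.5, 10.5) contributes a regular 32-gon of circumradius 5.248 (interpolated between r1=6.5 and r2=2 at t=0.278) (area = (32/2)·5.248²·sin(360°/32) = 85.95 mm²); the cube at (0, 7.5) is present — its section is the full 20×4 rectangle (area 80.00 mm²); Subtracting the remaining from the first: starting from the 19.5×24.5 cube (477.75 mm²), the cone at (11.5, 10.5) lies wholly inside it (removes its full 85.95 mm² and its 32.92 mm outline becomes a hole wall); the 20×4 cube at (0, 7.5) partially overlaps it — only the 38.03 mm² overlap (of its 80.00 mm²) is removed, clipping the outline — area = 353.76 mm². Checking containment: the cross-section at z = 3.84 is a subset of the cross-section at z = 0.24.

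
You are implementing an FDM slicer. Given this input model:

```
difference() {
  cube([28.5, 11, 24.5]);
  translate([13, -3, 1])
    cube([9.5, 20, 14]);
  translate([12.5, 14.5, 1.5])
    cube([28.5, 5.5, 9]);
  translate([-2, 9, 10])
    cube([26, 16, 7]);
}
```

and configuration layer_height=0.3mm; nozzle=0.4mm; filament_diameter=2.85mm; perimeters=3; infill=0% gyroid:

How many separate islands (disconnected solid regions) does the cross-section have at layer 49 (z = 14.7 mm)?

2

At z = 14.7 mm: the cube is present — its section is the full 28.5×11 rectangle; the 9.5×20 cube at (13, -3) contributes its full rectangle; the cube at (12.5, 14.5) is not intersected at this z (z outside [1.5, 10.5]); the 26×16 cube at (-2, 9) contributes its full rectangle; Taking the first minus the rest: starting from the 28.5×11 cube, the 9.5×20 cube at (13, -3) partially overlaps it — only the 104.50 mm² overlap (of its 190.00 mm²) is removed, clipping the outline; the 26×16 cube at (-2, 9) partially overlaps it — only the 29.00 mm² overlap (of its 416.00 mm²) is removed, clipping the outline — 2 connected regions. Overall, the cross-section has 2 separate islands. Island count = 2.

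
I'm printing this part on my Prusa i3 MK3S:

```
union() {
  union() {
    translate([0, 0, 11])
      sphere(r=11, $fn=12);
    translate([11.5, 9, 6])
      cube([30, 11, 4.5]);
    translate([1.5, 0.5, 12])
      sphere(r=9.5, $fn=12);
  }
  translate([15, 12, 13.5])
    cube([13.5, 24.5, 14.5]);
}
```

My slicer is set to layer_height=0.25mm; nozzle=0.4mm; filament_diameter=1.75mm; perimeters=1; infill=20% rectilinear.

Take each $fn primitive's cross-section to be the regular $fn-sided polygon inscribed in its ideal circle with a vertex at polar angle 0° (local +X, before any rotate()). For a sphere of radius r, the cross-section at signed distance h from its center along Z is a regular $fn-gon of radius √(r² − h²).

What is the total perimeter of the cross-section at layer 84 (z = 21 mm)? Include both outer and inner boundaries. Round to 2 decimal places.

104.51 mm

At z = 21 mm: the r=11 sphere contributes a regular 12-gon of circumradius √(11²−10²) = 4.583 (perimeter = 2·12·4.583·sin(180°/12) = 28.47 mm); the cube at (11.5, 9) does not reach this height (z outside [6, 10.5]); the r=9.5 sphere at (1.5, 0.5) slices to a regular 12-gon of circumradius 3.041 (√(r²−h²) with h=9 from center) (perimeter = 2·12·3.041·sin(180°/12) = 18.89 mm); Merging all regions: the regions partially overlap (shared area 27.59 mm²), so the edge portions inside another operand are dropped and the merged outline is re-measured after clipping — boundary = 28.51 mm; the 13.5×24.5 cube at (15, 12) contributes its full rectangle (perimeter 76.00 mm); Merging all regions: the 2 present regions are separate (no shared area or edge), so areas and boundary lengths simply add and each stays a separate island — boundary = 104.51 mm. Overall, the cross-section has 2 separate islands. Total boundary length (outer) = 104.51 mm.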